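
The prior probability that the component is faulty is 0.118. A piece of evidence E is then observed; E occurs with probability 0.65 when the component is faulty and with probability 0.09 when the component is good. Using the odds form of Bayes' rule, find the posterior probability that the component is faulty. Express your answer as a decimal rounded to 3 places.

Prior odds = 0.118/(1−0.118) = 0.13379.
Likelihood ratio for E = 0.65/0.09 = 7.2222.
Posterior odds = prior odds × LR = 0.96624.
Posterior probability = odds/(1+odds) = 0.96624/1.9662 = 0.491.

Posterior probability ≈ 0.491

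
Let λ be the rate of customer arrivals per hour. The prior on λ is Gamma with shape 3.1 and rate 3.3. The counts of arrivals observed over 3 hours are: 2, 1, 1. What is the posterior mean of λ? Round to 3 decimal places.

Posterior mean ≈ 1.127

The Poisson likelihood adds the total count to the shape and the number of exposure periods to the rate. Here ∑xᵢ = 4 and n = 3, so shape 3.1→7.1 and rate 3.3→6.3.
Posterior mean = shape/rate = 7.1/6.3 = 1.127.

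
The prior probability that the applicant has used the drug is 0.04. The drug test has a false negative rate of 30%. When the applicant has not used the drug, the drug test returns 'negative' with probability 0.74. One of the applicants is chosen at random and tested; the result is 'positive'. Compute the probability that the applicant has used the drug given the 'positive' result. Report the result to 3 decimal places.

P(H | E) ≈ 0.101

Let H be the event that the applicant has used the drug. P(H) = 0.04, so P(¬H) = 0.96. With E the 'positive' result, P(E|H) = 0.7 and P(E|¬H) = 0.26.
P(E) = 0.7·0.04 + 0.26·0.96 = 0.028000 + 0.24960 = 0.27760.
By Bayes' theorem, P(H|E) = 0.028000 / 0.27760 = 0.101.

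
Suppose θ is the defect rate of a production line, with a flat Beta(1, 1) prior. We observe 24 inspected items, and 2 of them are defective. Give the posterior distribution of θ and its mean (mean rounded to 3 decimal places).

Observing 2 successes and 22 failures updates Beta(1, 1) by adding the success and failure counts to the two shape parameters: α = 1+2 = 3, β = 1+22 = 23.
E[θ | data] = 3/(3+23) = 0.115.

Posterior: Beta(3, 23); mean ≈ 0.115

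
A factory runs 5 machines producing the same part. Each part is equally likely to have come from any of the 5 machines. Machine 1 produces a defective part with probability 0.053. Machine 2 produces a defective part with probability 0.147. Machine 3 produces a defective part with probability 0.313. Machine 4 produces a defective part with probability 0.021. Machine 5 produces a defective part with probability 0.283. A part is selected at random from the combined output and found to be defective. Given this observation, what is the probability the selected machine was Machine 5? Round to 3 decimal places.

Posterior probability ≈ 0.346

Tabulate prior·likelihood by source: [1] prior 0.2, lik 0.053, product 0.01060; [2] prior 0.2, lik 0.147, product 0.02940; [3] prior 0.2, lik 0.313, product 0.06260; [4] prior 0.2, lik 0.021, product 0.004200; [5] prior 0.2, lik 0.283, product 0.05660.
Normalizing constant = 0.16340; the posterior for Machine 5 is its product over the sum, 0.05660/0.16340 = 0.346.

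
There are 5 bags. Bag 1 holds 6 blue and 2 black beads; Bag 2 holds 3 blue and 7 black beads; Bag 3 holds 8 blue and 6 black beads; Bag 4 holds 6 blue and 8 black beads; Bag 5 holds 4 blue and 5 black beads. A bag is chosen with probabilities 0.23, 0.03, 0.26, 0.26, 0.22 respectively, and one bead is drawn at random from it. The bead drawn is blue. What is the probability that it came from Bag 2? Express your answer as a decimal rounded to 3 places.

P(blue|Bag 1) = 0.75; P(blue|Bag 2) = 0.3; P(blue|Bag 3) = 0.5714; P(blue|Bag 4) = 0.4286; P(blue|Bag 5) = 0.4444.
Prior × likelihood for each source: 0.23·0.75=0.1725, 0.03·0.3=0.009000, 0.26·0.5714=0.1486, 0.26·0.4286=0.1114, 0.22·0.4444=0.09778. Summing gives P(blue) = 0.53928.
P(Bag 2 | blue) = 0.009000 / 0.53928 = 0.017.

Posterior probability ≈ 0.017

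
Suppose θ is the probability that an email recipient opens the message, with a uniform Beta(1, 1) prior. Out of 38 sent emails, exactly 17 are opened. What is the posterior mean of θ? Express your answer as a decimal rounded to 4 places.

The binomial likelihood is conjugate to the Beta prior: with 17 successes and 21 failures, the posterior is Beta(1+17, 1+21) = Beta(18, 22).
Posterior mean = α/(α+β) = 18/40 = 0.4500.

Posterior mean ≈ 0.4500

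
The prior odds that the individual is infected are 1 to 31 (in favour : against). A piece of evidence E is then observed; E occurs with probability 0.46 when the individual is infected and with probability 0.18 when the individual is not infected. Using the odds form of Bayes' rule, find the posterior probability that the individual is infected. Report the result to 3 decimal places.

Prior odds = 1/31 = 0.032258.
Likelihood ratio for E = 0.46/0.18 = 2.5556.
Posterior odds = prior odds × LR = 0.082437.
Posterior probability = odds/(1+odds) = 0.082437/1.0824 = 0.076.

Posterior probability ≈ 0.076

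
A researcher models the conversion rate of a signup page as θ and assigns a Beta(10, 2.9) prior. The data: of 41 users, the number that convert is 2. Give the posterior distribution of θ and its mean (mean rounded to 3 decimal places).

Posterior: Beta(12, 41.9); mean ≈ 0.223

The binomial likelihood is conjugate to the Beta prior: with 2 successes and 39 failures, the posterior is Beta(10+2, 2.9+39) = Beta(12, 41.9).
Posterior mean = α/(α+β) = 12/53.9 = 0.223.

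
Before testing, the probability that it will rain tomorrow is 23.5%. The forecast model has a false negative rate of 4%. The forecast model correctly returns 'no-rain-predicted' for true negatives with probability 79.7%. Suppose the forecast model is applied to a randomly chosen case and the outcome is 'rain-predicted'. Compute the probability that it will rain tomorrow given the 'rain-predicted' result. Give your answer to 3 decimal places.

Write H for 'it will rain tomorrow'. Prior odds H:¬H = 0.235/0.765 = 0.30719. For the 'rain-predicted' outcome, the likelihood ratio is 0.96/0.203 = 4.7291.
Posterior odds = 0.30719 × 4.7291 = 1.4527, so P(H|E) = 1.4527/(1+1.4527) = 0.592.

P(H | E) ≈ 0.592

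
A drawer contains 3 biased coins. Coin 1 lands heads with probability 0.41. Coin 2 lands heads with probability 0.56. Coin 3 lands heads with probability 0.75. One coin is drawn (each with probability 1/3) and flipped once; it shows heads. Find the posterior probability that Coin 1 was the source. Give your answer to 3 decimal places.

P(heads|C1) = 0.41; P(heads|C2) = 0.56; P(heads|C3) = 0.75.
Prior × likelihood for each source: 0.333333·0.41=0.1367, 0.333333·0.56=0.1867, 0.333333·0.75=0.2500. Summing gives P(heads) = 0.57333.
P(Coin 1 | heads) = 0.1367 / 0.57333 = 0.238.

Posterior probability ≈ 0.238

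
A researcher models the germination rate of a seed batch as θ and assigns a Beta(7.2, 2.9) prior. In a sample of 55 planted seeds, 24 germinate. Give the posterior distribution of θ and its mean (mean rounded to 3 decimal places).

Observing 24 successes and 31 failures updates Beta(7.2, 2.9) by adding the success and failure counts to the two shape parameters: α = 7.2+24 = 31.2, β = 2.9+31 = 33.9.
E[θ | data] = 31.2/(31.2+33.9) = 0.479.

Posterior: Beta(31.2, 33.9); mean ≈ 0.479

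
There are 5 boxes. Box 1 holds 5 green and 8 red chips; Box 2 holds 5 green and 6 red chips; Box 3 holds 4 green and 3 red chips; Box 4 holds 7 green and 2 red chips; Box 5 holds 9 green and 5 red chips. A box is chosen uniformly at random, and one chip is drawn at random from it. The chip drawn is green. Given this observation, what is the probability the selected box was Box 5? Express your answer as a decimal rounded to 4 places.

Tabulate prior·likelihood by source: [1] prior 0.2, lik 0.3846, product 0.07692; [2] prior 0.2, lik 0.4545, product 0.09091; [3] prior 0.2, lik 0.5714, product 0.1143; [4] prior 0.2, lik 0.7778, product 0.1556; [5] prior 0.2, lik 0.6429, product 0.1286.
Normalizing constant = 0.56624; the posterior for Box 5 is its product over the sum, 0.1286/0.56624 = 0.2271.

Posterior probability ≈ 0.2271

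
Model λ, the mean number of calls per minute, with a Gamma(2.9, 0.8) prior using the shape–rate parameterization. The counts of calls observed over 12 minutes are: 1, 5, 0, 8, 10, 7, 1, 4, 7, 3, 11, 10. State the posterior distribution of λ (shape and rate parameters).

The Poisson likelihood adds the total count to the shape and the number of exposure periods to the rate. Here ∑xᵢ = 67 and n = 12, so shape 2.9→69.9 and rate 0.8→12.8.

Posterior: Gamma(shape=69.9, rate=12.8)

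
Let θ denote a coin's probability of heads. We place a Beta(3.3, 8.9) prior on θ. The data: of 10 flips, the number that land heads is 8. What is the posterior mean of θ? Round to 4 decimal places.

Posterior mean ≈ 0.5090

Observing 8 successes and 2 failures updates Beta(3.3, 8.9) by adding the success and failure counts to the two shape parameters: α = 3.3+8 = 11.3, β = 8.9+2 = 10.9.
Posterior mean = α/(α+β) = 11.3/22.2 = 0.5090.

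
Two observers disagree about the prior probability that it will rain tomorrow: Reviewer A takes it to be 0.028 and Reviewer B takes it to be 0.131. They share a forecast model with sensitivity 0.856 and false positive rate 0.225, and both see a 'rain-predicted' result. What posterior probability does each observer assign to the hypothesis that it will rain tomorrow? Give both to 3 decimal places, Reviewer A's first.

Reviewer A: 0.099; Reviewer B: 0.364

P('+'|H) = 0.856, P('+'|¬H) = 0.225.
Reviewer A: numerator 0.856·0.028 = 0.023968; evidence = 0.023968+0.225·0.972 = 0.24267; posterior = 0.099.
Reviewer B: numerator 0.856·0.131 = 0.11214; evidence = 0.11214+0.225·0.869 = 0.30766; posterior = 0.364.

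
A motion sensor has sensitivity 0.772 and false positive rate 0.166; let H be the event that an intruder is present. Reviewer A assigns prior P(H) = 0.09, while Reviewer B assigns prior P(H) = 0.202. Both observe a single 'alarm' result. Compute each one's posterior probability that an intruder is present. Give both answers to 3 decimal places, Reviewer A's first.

Reviewer A: 0.315; Reviewer B: 0.541

P('+'|H) = 0.772, P('+'|¬H) = 0.166.
Reviewer A: numerator 0.772·0.09 = 0.069480; evidence = 0.069480+0.166·0.91 = 0.22054; posterior = 0.315.
Reviewer B: numerator 0.772·0.202 = 0.15594; evidence = 0.15594+0.166·0.798 = 0.28841; posterior = 0.541.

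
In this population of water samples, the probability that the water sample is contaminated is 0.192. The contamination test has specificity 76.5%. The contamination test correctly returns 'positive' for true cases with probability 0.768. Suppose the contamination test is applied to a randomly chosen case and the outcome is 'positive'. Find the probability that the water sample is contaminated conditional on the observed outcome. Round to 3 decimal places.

P(H | E) ≈ 0.437

Write H for 'the water sample is contaminated'. Prior odds H:¬H = 0.192/0.808 = 0.23762. For the 'positive' outcome, the likelihood ratio is 0.768/0.235 = 3.2681.
Posterior odds = 0.23762 × 3.2681 = 0.77657, so P(H|E) = 0.77657/(1+0.77657) = 0.437.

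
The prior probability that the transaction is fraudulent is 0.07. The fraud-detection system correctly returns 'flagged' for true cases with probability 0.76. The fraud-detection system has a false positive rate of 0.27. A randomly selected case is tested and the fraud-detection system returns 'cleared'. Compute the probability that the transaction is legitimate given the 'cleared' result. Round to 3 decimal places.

P(¬H | E) ≈ 0.976

Let H be the event that the transaction is fraudulent. P(H) = 0.07, so P(¬H) = 0.93. With E the 'cleared' result, P(E|H) = 0.24 and P(E|¬H) = 0.73.
P(E) = 0.24·0.07 + 0.73·0.93 = 0.016800 + 0.67890 = 0.69570.
By Bayes' theorem, P(H|E) = 0.016800 / 0.69570 = 0.024. Hence P(¬H|E) = 1 − 0.024 = 0.976.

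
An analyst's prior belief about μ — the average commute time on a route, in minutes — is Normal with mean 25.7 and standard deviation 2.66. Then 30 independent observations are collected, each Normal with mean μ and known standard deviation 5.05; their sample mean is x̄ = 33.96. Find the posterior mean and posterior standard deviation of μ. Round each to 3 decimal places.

Posterior mean ≈ 33.074; posterior SD ≈ 0.871

With known σ, the Normal prior is conjugate. Weight on the data is w = (n/σ²)/(n/σ² + 1/τ₀²) = 1.17636/(1.17636+0.141331) = 0.89274.
Posterior mean = w·x̄ + (1−w)·μ₀ = 0.89274·33.96 + 0.10726·25.7 = 33.074. Posterior variance = 1/(1.17636+0.141331) = 0.758906, so SD = 0.871.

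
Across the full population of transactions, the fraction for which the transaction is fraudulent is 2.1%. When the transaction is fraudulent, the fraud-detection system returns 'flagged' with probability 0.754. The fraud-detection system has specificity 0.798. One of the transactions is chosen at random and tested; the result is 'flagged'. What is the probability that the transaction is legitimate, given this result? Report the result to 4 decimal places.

Let H be the event that the transaction is fraudulent. P(H) = 0.021, so P(¬H) = 0.979. With E the 'flagged' result, P(E|H) = 0.754 and P(E|¬H) = 0.202.
P(E) = 0.754·0.021 + 0.202·0.979 = 0.015834 + 0.19776 = 0.21359.
By Bayes' theorem, P(H|E) = 0.015834 / 0.21359 = 0.0741. Hence P(¬H|E) = 1 − 0.0741 = 0.9259.

P(¬H | E) ≈ 0.9259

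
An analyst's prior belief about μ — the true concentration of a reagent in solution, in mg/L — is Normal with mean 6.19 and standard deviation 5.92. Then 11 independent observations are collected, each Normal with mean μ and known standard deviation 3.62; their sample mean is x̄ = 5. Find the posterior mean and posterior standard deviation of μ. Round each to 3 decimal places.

Posterior mean ≈ 5.039; posterior SD ≈ 1.073

Prior precision 1/τ₀² = 1/5.92² = 0.0285336; data precision n/σ² = 11/3.62² = 0.839413.
Posterior precision = 0.0285336 + 0.839413 = 0.867946, giving posterior SD = 1/√0.867946 = 1.073.
Posterior mean = (0.0285336·6.19 + 0.839413·5) / 0.867946 = 5.039.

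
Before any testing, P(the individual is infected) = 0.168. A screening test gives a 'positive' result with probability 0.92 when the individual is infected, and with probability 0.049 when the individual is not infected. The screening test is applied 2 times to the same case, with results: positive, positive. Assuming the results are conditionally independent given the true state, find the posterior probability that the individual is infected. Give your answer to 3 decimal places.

With H the event that the individual is infected, the joint likelihood of the observed sequence is P(data|H) = 0.92·0.92 = 0.84640 and P(data|¬H) = 0.049·0.049 = 0.0024010.
Bayes: P(H|data) = 0.168·0.84640 / (0.168·0.84640 + 0.832·0.0024010) = 0.14220/0.14419 = 0.9861.

Posterior P(H) ≈ 0.986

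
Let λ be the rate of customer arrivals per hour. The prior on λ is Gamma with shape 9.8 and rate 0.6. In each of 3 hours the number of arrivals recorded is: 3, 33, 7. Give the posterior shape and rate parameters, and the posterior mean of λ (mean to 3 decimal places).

Posterior: Gamma(shape=52.8, rate=3.6); mean ≈ 14.667

The Poisson likelihood adds the total count to the shape and the number of exposure periods to the rate. Here ∑xᵢ = 43 and n = 3, so shape 9.8→52.8 and rate 0.6→3.6.
E[λ | data] = 52.8/3.6 = 14.667.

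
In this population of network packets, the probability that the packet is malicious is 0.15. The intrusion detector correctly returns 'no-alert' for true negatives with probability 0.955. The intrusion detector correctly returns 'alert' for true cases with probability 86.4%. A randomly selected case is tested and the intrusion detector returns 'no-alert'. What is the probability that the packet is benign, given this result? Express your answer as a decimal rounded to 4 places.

P(¬H | E) ≈ 0.9755

Let H be the event that the packet is malicious. P(H) = 0.15, so P(¬H) = 0.85. With E the 'no-alert' result, P(E|H) = 0.136 and P(E|¬H) = 0.955.
P(E) = 0.136·0.15 + 0.955·0.85 = 0.020400 + 0.81175 = 0.83215.
By Bayes' theorem, P(H|E) = 0.020400 / 0.83215 = 0.0245. Hence P(¬H|E) = 1 − 0.0245 = 0.9755.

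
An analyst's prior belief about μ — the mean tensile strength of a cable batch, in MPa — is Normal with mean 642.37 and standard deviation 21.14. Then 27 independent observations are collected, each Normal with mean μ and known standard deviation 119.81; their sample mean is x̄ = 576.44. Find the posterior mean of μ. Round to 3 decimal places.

Posterior mean ≈ 612.260

Prior precision 1/τ₀² = 1/21.14² = 0.00223764; data precision n/σ² = 27/119.81² = 0.00188095.
Posterior precision = 0.00223764 + 0.00188095 = 0.00411859.
Posterior mean = (0.00223764·642.37 + 0.00188095·576.44) / 0.00411859 = 612.260.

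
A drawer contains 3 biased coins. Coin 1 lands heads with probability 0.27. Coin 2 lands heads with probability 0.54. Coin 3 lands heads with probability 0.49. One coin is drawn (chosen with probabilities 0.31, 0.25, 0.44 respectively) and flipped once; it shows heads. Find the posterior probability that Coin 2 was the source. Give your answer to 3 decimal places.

P(heads|C1) = 0.27; P(heads|C2) = 0.54; P(heads|C3) = 0.49.
Prior × likelihood for each source: 0.31·0.27=0.08370, 0.25·0.54=0.1350, 0.44·0.49=0.2156. Summing gives P(heads) = 0.43430.
P(Coin 2 | heads) = 0.1350 / 0.43430 = 0.311.

Posterior probability ≈ 0.311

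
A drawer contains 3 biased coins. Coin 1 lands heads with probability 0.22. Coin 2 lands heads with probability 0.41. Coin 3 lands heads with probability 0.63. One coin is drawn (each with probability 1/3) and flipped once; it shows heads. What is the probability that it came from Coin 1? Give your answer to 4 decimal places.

Posterior probability ≈ 0.1746

P(heads|C1) = 0.22; P(heads|C2) = 0.41; P(heads|C3) = 0.63.
Prior × likelihood for each source: 0.333333·0.22=0.07333, 0.333333·0.41=0.1367, 0.333333·0.63=0.2100. Summing gives P(heads) = 0.42000.
P(Coin 1 | heads) = 0.07333 / 0.42000 = 0.1746.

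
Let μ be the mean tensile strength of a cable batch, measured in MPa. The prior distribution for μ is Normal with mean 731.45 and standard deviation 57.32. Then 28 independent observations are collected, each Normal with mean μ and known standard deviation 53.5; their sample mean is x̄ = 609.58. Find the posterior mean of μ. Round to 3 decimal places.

With known σ, the Normal prior is conjugate. Weight on the data is w = (n/σ²)/(n/σ² + 1/τ₀²) = 0.00978251/(0.00978251+0.00030436) = 0.96983.
Posterior mean = w·x̄ + (1−w)·μ₀ = 0.96983·609.58 + 0.030174·731.45 = 613.257.

Posterior mean ≈ 613.257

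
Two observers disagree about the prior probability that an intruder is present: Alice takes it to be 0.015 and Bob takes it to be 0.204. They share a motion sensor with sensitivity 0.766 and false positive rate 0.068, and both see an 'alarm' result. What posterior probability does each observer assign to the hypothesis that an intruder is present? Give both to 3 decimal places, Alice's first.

The likelihood ratio for an 'alarm' result is 0.766/0.068 = 11.265.
Alice: prior odds 0.015/0.985 = 0.015228; posterior odds 0.17154; posterior probability 0.146.
Bob: prior odds 0.204/0.796 = 0.25628; posterior odds 2.8869; posterior probability 0.743.

Alice: 0.146; Bob: 0.743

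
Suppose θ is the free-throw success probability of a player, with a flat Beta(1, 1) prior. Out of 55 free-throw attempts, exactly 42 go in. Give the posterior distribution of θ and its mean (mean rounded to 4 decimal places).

Observing 42 successes and 13 failures updates Beta(1, 1) by adding the success and failure counts to the two shape parameters: α = 1+42 = 43, β = 1+13 = 14.
Posterior mean = α/(α+β) = 43/57 = 0.7544.

Posterior: Beta(43, 14); mean ≈ 0.7544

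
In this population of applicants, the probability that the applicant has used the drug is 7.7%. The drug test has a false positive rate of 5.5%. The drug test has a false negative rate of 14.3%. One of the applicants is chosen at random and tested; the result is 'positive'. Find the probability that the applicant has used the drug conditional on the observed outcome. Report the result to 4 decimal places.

Write H for 'the applicant has used the drug'. Prior odds H:¬H = 0.077/0.923 = 0.083424. For the 'positive' outcome, the likelihood ratio is 0.857/0.055 = 15.582.
Posterior odds = 0.083424 × 15.582 = 1.2999, so P(H|E) = 1.2999/(1+1.2999) = 0.5652.

P(H | E) ≈ 0.5652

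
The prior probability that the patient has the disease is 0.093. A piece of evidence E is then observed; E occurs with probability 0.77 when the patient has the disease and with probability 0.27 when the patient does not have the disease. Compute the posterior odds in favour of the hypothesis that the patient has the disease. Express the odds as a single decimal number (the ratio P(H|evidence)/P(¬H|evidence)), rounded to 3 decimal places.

Prior odds = 0.093/(1−0.093) = 0.10254.
Likelihood ratio for E = 0.77/0.27 = 2.8519.
Posterior odds = prior odds × LR = 0.29242.

Posterior odds ≈ 0.292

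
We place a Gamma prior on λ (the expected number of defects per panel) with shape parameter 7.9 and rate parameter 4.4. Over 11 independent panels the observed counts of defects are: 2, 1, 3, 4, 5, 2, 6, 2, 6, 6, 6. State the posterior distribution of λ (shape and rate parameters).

Total count ∑xᵢ = 43 over n = 11 panels.
Gamma is conjugate to the Poisson likelihood: posterior is Gamma(shape = 7.9+43 = 50.9, rate = 4.4+11 = 15.4).

Posterior: Gamma(shape=50.9, rate=15.4)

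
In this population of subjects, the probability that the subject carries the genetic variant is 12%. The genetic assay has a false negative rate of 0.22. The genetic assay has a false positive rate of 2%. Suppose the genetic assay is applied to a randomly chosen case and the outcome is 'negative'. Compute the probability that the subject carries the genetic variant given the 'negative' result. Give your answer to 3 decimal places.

P(H | E) ≈ 0.030

Write H for 'the subject carries the genetic variant'. Prior odds H:¬H = 0.12/0.88 = 0.13636. For the 'negative' outcome, the likelihood ratio is 0.22/0.98 = 0.22449.
Posterior odds = 0.13636 × 0.22449 = 0.030612, so P(H|E) = 0.030612/(1+0.030612) = 0.030.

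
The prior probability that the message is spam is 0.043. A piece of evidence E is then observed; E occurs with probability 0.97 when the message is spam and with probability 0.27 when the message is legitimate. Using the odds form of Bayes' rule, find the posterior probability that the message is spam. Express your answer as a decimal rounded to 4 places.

Posterior probability ≈ 0.1390

Prior odds = 0.043/(1−0.043) = 0.044932. In log-odds, ln(0.044932) = -3.1026.
Add log likelihood ratio: ln(3.5926) = 1.2789.
Posterior log-odds = -1.8237, so posterior odds = exp(-1.8237) = 0.16142. Converting, P(H|E) = 0.16142/1.1614 = 0.1390.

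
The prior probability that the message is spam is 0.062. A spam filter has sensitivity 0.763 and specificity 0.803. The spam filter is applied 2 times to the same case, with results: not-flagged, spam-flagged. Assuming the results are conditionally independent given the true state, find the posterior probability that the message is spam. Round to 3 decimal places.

With H the event that the message is spam, the joint likelihood of the observed sequence is P(data|H) = 0.237·0.763 = 0.18083 and P(data|¬H) = 0.803·0.197 = 0.15819.
Bayes: P(H|data) = 0.062·0.18083 / (0.062·0.18083 + 0.938·0.15819) = 0.011212/0.15959 = 0.0702.

Posterior P(H) ≈ 0.070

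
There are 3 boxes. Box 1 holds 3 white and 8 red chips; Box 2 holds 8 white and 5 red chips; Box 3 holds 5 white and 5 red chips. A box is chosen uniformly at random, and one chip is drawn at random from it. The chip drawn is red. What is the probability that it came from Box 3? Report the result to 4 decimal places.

Posterior probability ≈ 0.3102

P(red|Box 1) = 0.7273; P(red|Box 2) = 0.3846; P(red|Box 3) = 0.5.
Prior × likelihood for each source: 0.333333·0.7273=0.2424, 0.333333·0.3846=0.1282, 0.333333·0.5=0.1667. Summing gives P(red) = 0.53730.
P(Box 3 | red) = 0.1667 / 0.53730 = 0.3102.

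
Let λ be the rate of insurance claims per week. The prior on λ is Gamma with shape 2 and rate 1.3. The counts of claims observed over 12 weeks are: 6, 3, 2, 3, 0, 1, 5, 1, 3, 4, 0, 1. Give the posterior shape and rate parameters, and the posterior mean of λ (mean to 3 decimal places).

Posterior: Gamma(shape=31, rate=13.3); mean ≈ 2.331

Total count ∑xᵢ = 29 over n = 12 weeks.
Gamma is conjugate to the Poisson likelihood: posterior is Gamma(shape = 2+29 = 31, rate = 1.3+12 = 13.3).
E[λ | data] = 31/13.3 = 2.331.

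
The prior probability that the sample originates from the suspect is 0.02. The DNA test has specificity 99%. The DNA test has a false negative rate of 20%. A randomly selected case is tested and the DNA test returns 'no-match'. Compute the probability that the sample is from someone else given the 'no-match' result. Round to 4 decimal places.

Write H for 'the sample originates from the suspect'. Prior odds H:¬H = 0.02/0.98 = 0.020408. For the 'no-match' outcome, the likelihood ratio is 0.2/0.99 = 0.20202.
Posterior odds = 0.020408 × 0.20202 = 0.0041229, so P(H|E) = 0.0041229/(1+0.0041229) = 0.0041. Then P(¬H|E) = 1 − 0.0041 = 0.9959.

P(¬H | E) ≈ 0.9959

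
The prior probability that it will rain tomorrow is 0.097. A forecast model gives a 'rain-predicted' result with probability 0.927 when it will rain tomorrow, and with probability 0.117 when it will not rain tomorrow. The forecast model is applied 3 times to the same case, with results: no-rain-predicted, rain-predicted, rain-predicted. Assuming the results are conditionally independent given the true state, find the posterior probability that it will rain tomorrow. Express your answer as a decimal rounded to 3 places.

Let H be the event that it will rain tomorrow; start with P(H) = 0.097. P('rain-predicted'|H) = 0.927, P('rain-predicted'|¬H) = 0.117.
Update on result 1 ('no-rain-predicted'): P(H) ← 0.073·0.0970 / (0.073·0.0970 + 0.883·0.9030) = 0.0070810/0.80443 = 0.0088.
Update on result 2 ('rain-predicted'): P(H) ← 0.927·0.0088 / (0.927·0.0088 + 0.117·0.9912) = 0.0081599/0.12413 = 0.0657.
Update on result 3 ('rain-predicted'): P(H) ← 0.927·0.0657 / (0.927·0.0657 + 0.117·0.9343) = 0.060938/0.17025 = 0.3579.

Posterior P(H) ≈ 0.358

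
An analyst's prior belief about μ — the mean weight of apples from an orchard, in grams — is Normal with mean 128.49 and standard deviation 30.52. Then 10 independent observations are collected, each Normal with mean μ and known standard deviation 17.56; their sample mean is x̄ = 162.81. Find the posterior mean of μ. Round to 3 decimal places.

Posterior mean ≈ 161.710

With known σ, the Normal prior is conjugate. Weight on the data is w = (n/σ²)/(n/σ² + 1/τ₀²) = 0.0324303/(0.0324303+0.00107357) = 0.96796.
Posterior mean = w·x̄ + (1−w)·μ₀ = 0.96796·162.81 + 0.032043·128.49 = 161.710.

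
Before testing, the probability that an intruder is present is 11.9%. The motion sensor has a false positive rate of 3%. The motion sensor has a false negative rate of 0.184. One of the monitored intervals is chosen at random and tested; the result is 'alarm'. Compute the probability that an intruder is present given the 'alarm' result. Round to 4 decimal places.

Write H for 'an intruder is present'. Prior odds H:¬H = 0.119/0.881 = 0.13507. For the 'alarm' outcome, the likelihood ratio is 0.816/0.03 = 27.200.
Posterior odds = 0.13507 × 27.200 = 3.6740, so P(H|E) = 3.6740/(1+3.6740) = 0.7861.

P(H | E) ≈ 0.7861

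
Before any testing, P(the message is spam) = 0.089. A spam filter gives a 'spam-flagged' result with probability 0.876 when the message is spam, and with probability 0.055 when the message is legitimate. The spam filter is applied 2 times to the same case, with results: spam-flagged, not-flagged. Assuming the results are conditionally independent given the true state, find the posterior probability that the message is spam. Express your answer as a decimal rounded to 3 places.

Let H be the event that the message is spam; start with P(H) = 0.089. P('spam-flagged'|H) = 0.876, P('spam-flagged'|¬H) = 0.055.
Update on result 1 ('spam-flagged'): P(H) ← 0.876·0.0890 / (0.876·0.0890 + 0.055·0.9110) = 0.077964/0.12807 = 0.6088.
Update on result 2 ('not-flagged'): P(H) ← 0.124·0.6088 / (0.124·0.6088 + 0.945·0.3912) = 0.075487/0.44520 = 0.1696.

Posterior P(H) ≈ 0.170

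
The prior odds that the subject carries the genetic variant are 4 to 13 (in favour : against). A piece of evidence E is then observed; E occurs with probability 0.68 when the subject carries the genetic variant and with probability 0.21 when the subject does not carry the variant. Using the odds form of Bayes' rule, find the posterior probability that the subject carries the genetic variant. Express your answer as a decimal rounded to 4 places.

Posterior probability ≈ 0.4991

Prior odds = 4/13 = 0.30769. In log-odds, ln(0.30769) = -1.1787.
Add log likelihood ratio: ln(3.2381) = 1.1750.
Posterior log-odds = -0.0036697, so posterior odds = exp(-0.0036697) = 0.99634. Converting, P(H|E) = 0.99634/1.9963 = 0.4991.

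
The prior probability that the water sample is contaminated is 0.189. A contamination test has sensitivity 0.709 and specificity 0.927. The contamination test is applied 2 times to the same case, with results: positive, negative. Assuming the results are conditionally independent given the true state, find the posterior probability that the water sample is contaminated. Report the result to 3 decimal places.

Let H be the event that the water sample is contaminated; start with P(H) = 0.189. P('positive'|H) = 0.709, P('positive'|¬H) = 0.073.
Update on result 1 ('positive'): P(H) ← 0.709·0.1890 / (0.709·0.1890 + 0.073·0.8110) = 0.13400/0.19320 = 0.6936.
Update on result 2 ('negative'): P(H) ← 0.291·0.6936 / (0.291·0.6936 + 0.927·0.3064) = 0.20183/0.48589 = 0.4154.

Posterior P(H) ≈ 0.415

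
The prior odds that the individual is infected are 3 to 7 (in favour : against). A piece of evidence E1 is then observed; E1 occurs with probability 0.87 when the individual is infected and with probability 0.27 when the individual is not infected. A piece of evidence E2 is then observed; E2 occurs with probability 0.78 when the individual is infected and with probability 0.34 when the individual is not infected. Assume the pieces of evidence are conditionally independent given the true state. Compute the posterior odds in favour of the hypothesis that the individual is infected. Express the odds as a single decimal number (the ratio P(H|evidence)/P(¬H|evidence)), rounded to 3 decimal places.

Prior odds = 3/7 = 0.42857. In log-odds, ln(0.42857) = -0.84730.
Add log likelihood ratios: ln(3.2222) + ln(2.2941) = 2.0004.
Posterior log-odds = 1.1531, so posterior odds = exp(1.1531) = 3.1681.

Posterior odds ≈ 3.168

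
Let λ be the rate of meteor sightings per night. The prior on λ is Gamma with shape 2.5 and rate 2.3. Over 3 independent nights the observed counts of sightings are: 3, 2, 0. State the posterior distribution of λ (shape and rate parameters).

Posterior: Gamma(shape=7.5, rate=5.3)

The Poisson likelihood adds the total count to the shape and the number of exposure periods to the rate. Here ∑xᵢ = 5 and n = 3, so shape 2.5→7.5 and rate 2.3→5.3.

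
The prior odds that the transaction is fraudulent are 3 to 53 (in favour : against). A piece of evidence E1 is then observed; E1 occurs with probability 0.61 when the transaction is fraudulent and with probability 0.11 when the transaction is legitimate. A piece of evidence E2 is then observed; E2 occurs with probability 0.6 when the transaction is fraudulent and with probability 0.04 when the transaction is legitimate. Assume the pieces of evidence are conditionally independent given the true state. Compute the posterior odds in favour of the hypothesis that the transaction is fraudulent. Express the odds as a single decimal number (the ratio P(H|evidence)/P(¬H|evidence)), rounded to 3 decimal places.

Prior odds = 3/53 = 0.056604.
Likelihood ratio for E1 = 0.61/0.11 = 5.5455.
Likelihood ratio for E2 = 0.6/0.04 = 15.000.
Posterior odds = prior odds × LR₁ × LR₂ = 4.7084.

Posterior odds ≈ 4.708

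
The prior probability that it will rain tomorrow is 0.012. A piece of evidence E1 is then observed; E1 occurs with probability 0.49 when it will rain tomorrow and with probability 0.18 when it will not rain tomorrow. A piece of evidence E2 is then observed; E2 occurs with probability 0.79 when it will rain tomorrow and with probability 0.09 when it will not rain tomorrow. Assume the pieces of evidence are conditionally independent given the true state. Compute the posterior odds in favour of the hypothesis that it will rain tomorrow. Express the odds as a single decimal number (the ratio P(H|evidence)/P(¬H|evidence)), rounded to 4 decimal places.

Posterior odds ≈ 0.2902

Prior odds = 0.012/(1−0.012) = 0.012146. In log-odds, ln(0.012146) = -4.4108.
Add log likelihood ratios: ln(2.7222) + ln(8.7778) = 3.1737.
Posterior log-odds = -1.2371, so posterior odds = exp(-1.2371) = 0.29022.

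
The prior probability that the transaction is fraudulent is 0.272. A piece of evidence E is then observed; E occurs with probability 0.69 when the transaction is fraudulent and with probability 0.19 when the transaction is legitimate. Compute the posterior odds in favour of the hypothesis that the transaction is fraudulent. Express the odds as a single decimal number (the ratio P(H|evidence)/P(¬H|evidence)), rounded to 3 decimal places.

Posterior odds ≈ 1.357

Prior odds = 0.272/(1−0.272) = 0.37363.
Likelihood ratio for E = 0.69/0.19 = 3.6316.
Posterior odds = prior odds × LR = 1.3569.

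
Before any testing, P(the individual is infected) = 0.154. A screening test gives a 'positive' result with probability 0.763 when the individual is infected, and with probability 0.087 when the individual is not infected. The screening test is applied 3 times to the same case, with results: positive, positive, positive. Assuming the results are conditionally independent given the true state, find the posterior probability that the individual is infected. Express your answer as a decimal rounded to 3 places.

Posterior P(H) ≈ 0.992

Let H be the event that the individual is infected; start with P(H) = 0.154. P('positive'|H) = 0.763, P('positive'|¬H) = 0.087.
Update on result 1 ('positive'): P(H) ← 0.763·0.1540 / (0.763·0.1540 + 0.087·0.8460) = 0.11750/0.19110 = 0.6149.
Update on result 2 ('positive'): P(H) ← 0.763·0.6149 / (0.763·0.6149 + 0.087·0.3851) = 0.46914/0.50264 = 0.9333.
Update on result 3 ('positive'): P(H) ← 0.763·0.9333 / (0.763·0.9333 + 0.087·0.0667) = 0.71214/0.71794 = 0.9919.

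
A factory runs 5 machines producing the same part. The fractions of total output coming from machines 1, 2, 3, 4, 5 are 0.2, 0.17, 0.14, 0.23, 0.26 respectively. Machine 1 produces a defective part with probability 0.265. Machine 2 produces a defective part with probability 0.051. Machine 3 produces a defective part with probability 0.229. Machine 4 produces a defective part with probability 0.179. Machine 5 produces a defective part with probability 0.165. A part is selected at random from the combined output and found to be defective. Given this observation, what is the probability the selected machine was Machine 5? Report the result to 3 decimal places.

Posterior probability ≈ 0.241

Tabulate prior·likelihood by source: [1] prior 0.2, lik 0.265, product 0.05300; [2] prior 0.17, lik 0.051, product 0.008670; [3] prior 0.14, lik 0.229, product 0.03206; [4] prior 0.23, lik 0.179, product 0.04117; [5] prior 0.26, lik 0.165, product 0.04290.
Normalizing constant = 0.17780; the posterior for Machine 5 is its product over the sum, 0.04290/0.17780 = 0.241.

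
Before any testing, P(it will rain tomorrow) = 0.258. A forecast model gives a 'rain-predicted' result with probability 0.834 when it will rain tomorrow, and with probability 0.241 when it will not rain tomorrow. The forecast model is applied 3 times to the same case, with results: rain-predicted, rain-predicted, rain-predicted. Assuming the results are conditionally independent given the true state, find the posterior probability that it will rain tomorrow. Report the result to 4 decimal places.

With H the event that it will rain tomorrow, the joint likelihood of the observed sequence is P(data|H) = 0.834·0.834·0.834 = 0.58009 and P(data|¬H) = 0.241·0.241·0.241 = 0.013998.
Bayes: P(H|data) = 0.258·0.58009 / (0.258·0.58009 + 0.742·0.013998) = 0.14966/0.16005 = 0.9351.

Posterior P(H) ≈ 0.9351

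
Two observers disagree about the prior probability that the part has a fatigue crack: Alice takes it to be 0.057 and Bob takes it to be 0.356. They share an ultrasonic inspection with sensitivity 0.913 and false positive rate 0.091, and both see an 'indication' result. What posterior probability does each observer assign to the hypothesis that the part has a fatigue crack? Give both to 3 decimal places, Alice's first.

Alice: 0.378; Bob: 0.847

The likelihood ratio for an 'indication' result is 0.913/0.091 = 10.033.
Alice: prior odds 0.057/0.943 = 0.060445; posterior odds 0.60645; posterior probability 0.378.
Bob: prior odds 0.356/0.644 = 0.55280; posterior odds 5.5462; posterior probability 0.847.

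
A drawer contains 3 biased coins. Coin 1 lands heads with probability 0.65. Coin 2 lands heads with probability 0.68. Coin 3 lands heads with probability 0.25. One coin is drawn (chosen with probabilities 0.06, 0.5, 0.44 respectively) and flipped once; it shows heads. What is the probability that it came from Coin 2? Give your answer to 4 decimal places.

Tabulate prior·likelihood by source: [1] prior 0.06, lik 0.65, product 0.03900; [2] prior 0.5, lik 0.68, product 0.3400; [3] prior 0.44, lik 0.25, product 0.1100.
Normalizing constant = 0.48900; the posterior for Coin 2 is its product over the sum, 0.3400/0.48900 = 0.6953.

Posterior probability ≈ 0.6953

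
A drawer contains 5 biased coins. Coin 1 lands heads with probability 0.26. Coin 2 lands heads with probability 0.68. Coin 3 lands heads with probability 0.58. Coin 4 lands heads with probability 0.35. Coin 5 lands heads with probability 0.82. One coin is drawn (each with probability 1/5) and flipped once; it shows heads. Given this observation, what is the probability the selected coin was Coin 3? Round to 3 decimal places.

P(heads|C1) = 0.26; P(heads|C2) = 0.68; P(heads|C3) = 0.58; P(heads|C4) = 0.35; P(heads|C5) = 0.82.
Prior × likelihood for each source: 0.2·0.26=0.05200, 0.2·0.68=0.1360, 0.2·0.58=0.1160, 0.2·0.35=0.07000, 0.2·0.82=0.1640. Summing gives P(heads) = 0.53800.
P(Coin 3 | heads) = 0.1160 / 0.53800 = 0.216.

Posterior probability ≈ 0.216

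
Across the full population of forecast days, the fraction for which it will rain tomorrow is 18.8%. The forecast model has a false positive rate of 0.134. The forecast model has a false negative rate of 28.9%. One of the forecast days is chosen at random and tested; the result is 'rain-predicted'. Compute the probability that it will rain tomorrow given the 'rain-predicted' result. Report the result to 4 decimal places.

P(H | E) ≈ 0.5513

Write H for 'it will rain tomorrow'. Prior odds H:¬H = 0.188/0.812 = 0.23153. For the 'rain-predicted' outcome, the likelihood ratio is 0.711/0.134 = 5.3060.
Posterior odds = 0.23153 × 5.3060 = 1.2285, so P(H|E) = 1.2285/(1+1.2285) = 0.5513.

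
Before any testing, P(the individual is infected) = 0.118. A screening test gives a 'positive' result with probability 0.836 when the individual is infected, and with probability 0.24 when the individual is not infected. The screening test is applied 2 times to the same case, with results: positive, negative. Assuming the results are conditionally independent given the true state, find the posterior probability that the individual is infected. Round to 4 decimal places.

With H the event that the individual is infected, the joint likelihood of the observed sequence is P(data|H) = 0.836·0.164 = 0.13710 and P(data|¬H) = 0.24·0.76 = 0.18240.
Bayes: P(H|data) = 0.118·0.13710 / (0.118·0.13710 + 0.882·0.18240) = 0.016178/0.17706 = 0.0914.

Posterior P(H) ≈ 0.0914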